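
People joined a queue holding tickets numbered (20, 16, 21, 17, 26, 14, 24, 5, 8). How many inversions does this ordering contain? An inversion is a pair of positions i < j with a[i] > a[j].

Count, for each position, how many later elements it exceeds:
20: 5
16: 3
21: 4
17: 3
26: 4
14: 2
24: 2
5: 0
8: 0
Sum: 5 + 3 + 4 + 3 + 4 + 2 + 2 + 0 + 0 = 23

23 inversions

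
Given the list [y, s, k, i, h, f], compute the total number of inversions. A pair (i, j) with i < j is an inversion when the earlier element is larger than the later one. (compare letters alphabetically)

For each element, count later entries that are smaller:
y → s, k, i, h, f → 5
s → k, i, h, f → 4
k → i, h, f → 3
i → h, f → 2
h → f → 1
f → none → 0
Sum: 5 + 4 + 3 + 2 + 1 + 0 = 15

15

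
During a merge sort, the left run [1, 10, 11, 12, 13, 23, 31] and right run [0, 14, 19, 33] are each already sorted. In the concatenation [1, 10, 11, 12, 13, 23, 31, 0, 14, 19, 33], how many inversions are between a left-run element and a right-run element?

Count, for every r in R, how many entries of L exceed r:
r = 0: 1, 10, 11, 12, 13, 23, 31 → 7
r = 14: 23, 31 → 2
r = 19: 23, 31 → 2
r = 33: none → 0
Cross-inversions: 7 + 2 + 2 + 0 = 11

11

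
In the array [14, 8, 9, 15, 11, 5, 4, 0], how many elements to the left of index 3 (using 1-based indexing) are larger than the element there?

The element at index 3 is 9.
Elements before it: 14, 8
Those larger than 9: 14

1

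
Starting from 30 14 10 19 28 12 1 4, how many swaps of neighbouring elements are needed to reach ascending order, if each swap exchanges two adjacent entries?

21 adjacent swaps

Each adjacent swap fixes exactly one inversion, so the minimum swap count equals the number of inversions.
Count inversions — for each element, later elements that are smaller:
30: 14, 10, 19, 28, 12, 1, 4 → 7
14: 10, 12, 1, 4 → 4
10: 1, 4 → 2
19: 12, 1, 4 → 3
28: 12, 1, 4 → 3
12: 1, 4 → 2
1: none → 0
4: none → 0
Total inversions: 7 + 4 + 2 + 3 + 3 + 2 + 0 + 0 = 21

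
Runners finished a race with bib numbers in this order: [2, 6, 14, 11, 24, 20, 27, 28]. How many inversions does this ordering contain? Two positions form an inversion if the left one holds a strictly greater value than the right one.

2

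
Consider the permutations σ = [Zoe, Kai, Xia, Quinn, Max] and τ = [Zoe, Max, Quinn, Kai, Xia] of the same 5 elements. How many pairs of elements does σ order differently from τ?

5

Assign each item its position (1..5) in the first ordering, then rewrite the second ordering as that position sequence:
positions: Zoe→1, Kai→2, Xia→3, Quinn→4, Max→5
second ordering as positions: [1, 5, 4, 2, 3]
Discordant pairs = inversions in this position sequence.
1: 0
5: 4, 2, 3 → 3
4: 2, 3 → 2
2: 0
3: 0
Total: 0 + 3 + 2 + 0 + 0 = 5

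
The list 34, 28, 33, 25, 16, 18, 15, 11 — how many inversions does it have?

26

Sweep left to right; for each value list the smaller values that follow it:
34 → 28, 33, 25, 16, 18, 15, 11 → 7
28 → 25, 16, 18, 15, 11 → 5
33 → 25, 16, 18, 15, 11 → 5
25 → 16, 18, 15, 11 → 4
16 → 15, 11 → 2
18 → 15, 11 → 2
15 → 11 → 1
11 → none → 0
Sum: 7 + 5 + 5 + 4 + 2 + 2 + 1 + 0 = 26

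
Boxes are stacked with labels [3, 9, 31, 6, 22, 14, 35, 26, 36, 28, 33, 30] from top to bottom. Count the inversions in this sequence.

16 out-of-order pairs

Count, for each position, how many later elements it exceeds:
3: 0
9: 1
31: 6
6: 0
22: 1
14: 0
35: 4
26: 0
36: 3
28: 0
33: 1
30: 0
Sum: 0 + 1 + 6 + 0 + 1 + 0 + 4 + 0 + 3 + 0 + 1 + 0 = 16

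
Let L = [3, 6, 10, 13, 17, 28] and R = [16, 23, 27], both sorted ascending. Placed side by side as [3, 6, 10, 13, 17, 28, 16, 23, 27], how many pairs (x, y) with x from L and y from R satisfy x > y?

For each element r of the right run, count left-run elements greater than r:
r = 16: 17, 28 → 2
r = 23: 28 → 1
r = 27: 28 → 1
Cross-inversions: 2 + 1 + 1 = 4

4 cross-inversions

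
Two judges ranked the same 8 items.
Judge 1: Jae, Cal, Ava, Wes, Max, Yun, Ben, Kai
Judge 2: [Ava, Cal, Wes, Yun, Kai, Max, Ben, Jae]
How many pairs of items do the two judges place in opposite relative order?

Assign each item its position (1..8) in the first ordering, then rewrite the second ordering as that position sequence:
positions: Jae→1, Cal→2, Ava→3, Wes→4, Max→5, Yun→6, Ben→7, Kai→8
second ordering as positions: [3, 2, 4, 6, 8, 5, 7, 1]
Discordant pairs = inversions in this position sequence.
3: 2, 1 → 2
2: 1 → 1
4: 1 → 1
6: 5, 1 → 2
8: 5, 7, 1 → 3
5: 1 → 1
7: 1 → 1
1: 0
Total: 2 + 1 + 1 + 2 + 3 + 1 + 1 + 0 = 11

11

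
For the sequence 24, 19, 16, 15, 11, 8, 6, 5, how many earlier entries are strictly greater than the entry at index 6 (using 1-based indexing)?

The element at index 6 is 8.
Elements before it: 24, 19, 16, 15, 11
Those larger than 8: 24, 19, 16, 15, 11

5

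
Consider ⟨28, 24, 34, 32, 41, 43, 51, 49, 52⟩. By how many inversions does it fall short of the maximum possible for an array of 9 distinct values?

Maximum inversions for 9 distinct elements is C(9, 2) = 9·8/2 = 36.
Current inversions — for each element, count later smaller elements:
28: 1
24: 0
34: 1
32: 0
41: 0
43: 0
51: 1
49: 0
52: 0
Current total: 1 + 0 + 1 + 0 + 0 + 0 + 1 + 0 + 0 = 3
Shortfall: 36 − 3 = 33

33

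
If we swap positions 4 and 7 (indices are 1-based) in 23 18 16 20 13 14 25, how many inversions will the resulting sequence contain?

13

Positions 4 and 7 hold 20 and 25; after swapping, the array is [23, 18, 16, 25, 13, 14, 20].
For each element, count later entries that are smaller:
23: 5
18: 3
16: 2
25: 3
13: 0
14: 0
20: 0
Sum: 5 + 3 + 2 + 3 + 0 + 0 + 0 = 13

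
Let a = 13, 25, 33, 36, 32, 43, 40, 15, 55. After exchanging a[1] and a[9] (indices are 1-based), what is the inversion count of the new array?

Inversions: 24

Positions 1 and 9 hold 13 and 55; after swapping, the array is [55, 25, 33, 36, 32, 43, 40, 15, 13].
Sweep left to right; for each value list the smaller values that follow it:
55 → 25, 33, 36, 32, 43, 40, 15, 13 → 8
25 → 15, 13 → 2
33 → 32, 15, 13 → 3
36 → 32, 15, 13 → 3
32 → 15, 13 → 2
43 → 40, 15, 13 → 3
40 → 15, 13 → 2
15 → 13 → 1
13 → none → 0
Sum: 8 + 2 + 3 + 3 + 2 + 3 + 2 + 1 + 0 = 24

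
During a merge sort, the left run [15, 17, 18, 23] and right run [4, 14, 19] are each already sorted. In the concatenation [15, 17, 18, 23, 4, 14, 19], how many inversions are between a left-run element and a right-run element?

Take each right-half value and tally the left-half values above it:
r = 4: 15, 17, 18, 23 → 4
r = 14: 15, 17, 18, 23 → 4
r = 19: 23 → 1
Cross-inversions: 4 + 4 + 1 = 9

9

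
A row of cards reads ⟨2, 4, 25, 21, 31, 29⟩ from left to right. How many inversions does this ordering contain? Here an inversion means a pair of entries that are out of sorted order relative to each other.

Out-of-order index pairs (1-indexed):
(3,4): 25 > 21
(5,6): 31 > 29
That's 2 pairs.

2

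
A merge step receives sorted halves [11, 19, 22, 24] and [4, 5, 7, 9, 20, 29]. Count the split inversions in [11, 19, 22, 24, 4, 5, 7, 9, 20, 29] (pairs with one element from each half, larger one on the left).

18

For each element r of the right run, count left-run elements greater than r:
r = 4: 11, 19, 22, 24 → 4
r = 5: 11, 19, 22, 24 → 4
r = 7: 11, 19, 22, 24 → 4
r = 9: 11, 19, 22, 24 → 4
r = 20: 22, 24 → 2
r = 29: none → 0
Cross-inversions: 4 + 4 + 4 + 4 + 2 + 0 = 18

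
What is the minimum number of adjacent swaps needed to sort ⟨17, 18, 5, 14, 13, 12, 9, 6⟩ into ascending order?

The minimum number of adjacent swaps to sort an array equals its inversion count, since every such swap removes exactly one inversion.
Count inversions — for each element, later elements that are smaller:
17: 5, 14, 13, 12, 9, 6 → 6
18: 5, 14, 13, 12, 9, 6 → 6
5: none → 0
14: 13, 12, 9, 6 → 4
13: 12, 9, 6 → 3
12: 9, 6 → 2
9: 6 → 1
6: none → 0
Total inversions: 6 + 6 + 0 + 4 + 3 + 2 + 1 + 0 = 22

22 swaps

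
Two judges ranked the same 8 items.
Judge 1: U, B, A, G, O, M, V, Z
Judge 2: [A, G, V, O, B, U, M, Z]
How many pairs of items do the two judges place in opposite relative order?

Discordant pairs: 11

Assign each item its position (1..8) in the first ordering, then rewrite the second ordering as that position sequence:
positions: U→1, B→2, A→3, G→4, O→5, M→6, V→7, Z→8
second ordering as positions: [3, 4, 7, 5, 2, 1, 6, 8]
Discordant pairs = inversions in this position sequence.
3: 2, 1 → 2
4: 2, 1 → 2
7: 5, 2, 1, 6 → 4
5: 2, 1 → 2
2: 1 → 1
1: 0
6: 0
8: 0
Total: 2 + 2 + 4 + 2 + 1 + 0 + 0 + 0 = 11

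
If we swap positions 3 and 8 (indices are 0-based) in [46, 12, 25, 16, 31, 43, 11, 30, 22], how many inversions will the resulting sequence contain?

21 inversions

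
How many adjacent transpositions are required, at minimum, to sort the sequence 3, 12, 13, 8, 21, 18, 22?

Adjacent swaps: 3

Each adjacent swap fixes exactly one inversion, so the minimum swap count equals the number of inversions.
Count inversions — for each element, later elements that are smaller:
3: none → 0
12: 8 → 1
13: 8 → 1
8: none → 0
21: 18 → 1
18: none → 0
22: none → 0
Total inversions: 0 + 1 + 1 + 0 + 1 + 0 + 0 = 3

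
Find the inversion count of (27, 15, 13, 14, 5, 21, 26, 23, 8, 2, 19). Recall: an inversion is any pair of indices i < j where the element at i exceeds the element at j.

33 inversions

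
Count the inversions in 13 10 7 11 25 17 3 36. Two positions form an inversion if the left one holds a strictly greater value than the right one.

For each element, count later entries that are smaller:
13: 4
10: 2
7: 1
11: 1
25: 2
17: 1
3: 0
36: 0
Sum: 4 + 2 + 1 + 1 + 2 + 1 + 0 + 0 = 11

Inversions: 11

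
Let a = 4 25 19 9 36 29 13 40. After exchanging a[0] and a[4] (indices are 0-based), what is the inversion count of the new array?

Positions 0 and 4 hold 4 and 36; after swapping, the array is [36, 25, 19, 9, 4, 29, 13, 40].
Sweep left to right; for each value list the smaller values that follow it:
36: 6
25: 4
19: 3
9: 1
4: 0
29: 1
13: 0
40: 0
Sum: 6 + 4 + 3 + 1 + 0 + 1 + 0 + 0 = 15

15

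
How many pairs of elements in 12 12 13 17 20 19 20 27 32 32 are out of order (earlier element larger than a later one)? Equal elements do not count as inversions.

1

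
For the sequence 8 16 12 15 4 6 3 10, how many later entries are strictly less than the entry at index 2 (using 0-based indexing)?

The element at index 2 is 12.
Elements after it: 15, 4, 6, 3, 10
Those smaller than 12: 4, 6, 3, 10

4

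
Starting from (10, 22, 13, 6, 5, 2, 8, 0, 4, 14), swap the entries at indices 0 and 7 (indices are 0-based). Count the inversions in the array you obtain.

Positions 0 and 7 hold 10 and 0; after swapping, the array is [0, 22, 13, 6, 5, 2, 8, 10, 4, 14].
Element-by-element contributions:
0: 0
22: 8
13: 6
6: 3
5: 2
2: 0
8: 1
10: 1
4: 0
14: 0
Sum: 0 + 8 + 6 + 3 + 2 + 0 + 1 + 1 + 0 + 0 = 21

21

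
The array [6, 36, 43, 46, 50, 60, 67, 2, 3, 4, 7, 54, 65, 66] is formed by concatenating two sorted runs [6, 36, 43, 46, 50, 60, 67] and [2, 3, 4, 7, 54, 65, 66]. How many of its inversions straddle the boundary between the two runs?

31 cross-inversions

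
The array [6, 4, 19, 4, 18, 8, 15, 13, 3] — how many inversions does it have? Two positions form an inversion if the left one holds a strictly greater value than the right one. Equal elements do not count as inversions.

Out-of-order pairs: 19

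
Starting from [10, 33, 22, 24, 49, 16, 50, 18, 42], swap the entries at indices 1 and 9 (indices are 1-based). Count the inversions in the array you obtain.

24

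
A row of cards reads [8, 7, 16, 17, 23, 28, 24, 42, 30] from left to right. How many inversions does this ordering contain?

3 inversions

Element-by-element contributions:
8 → 7 → 1
7 → none → 0
16 → none → 0
17 → none → 0
23 → none → 0
28 → 24 → 1
24 → none → 0
42 → 30 → 1
30 → none → 0
Sum: 1 + 0 + 0 + 0 + 0 + 1 + 0 + 1 + 0 = 3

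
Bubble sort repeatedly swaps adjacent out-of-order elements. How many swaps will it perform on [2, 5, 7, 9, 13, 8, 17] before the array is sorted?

2

The minimum number of adjacent swaps to sort an array equals its inversion count, since every such swap removes exactly one inversion.
Count inversions — for each element, later elements that are smaller:
2: none → 0
5: none → 0
7: none → 0
9: 8 → 1
13: 8 → 1
8: none → 0
17: none → 0
Total inversions: 0 + 0 + 0 + 1 + 1 + 0 + 0 = 2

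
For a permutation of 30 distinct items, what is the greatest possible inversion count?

There are 435 inversions.

The maximum occurs when the array is in strictly decreasing order: every one of the C(30, 2) pairs is inverted.
C(30, 2) = 30·29/2 = 435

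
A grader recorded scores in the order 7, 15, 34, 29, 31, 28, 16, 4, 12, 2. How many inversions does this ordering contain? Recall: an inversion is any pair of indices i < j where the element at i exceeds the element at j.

Sweep left to right; for each value list the smaller values that follow it:
7: 2
15: 3
34: 7
29: 5
31: 5
28: 4
16: 3
4: 1
12: 1
2: 0
Sum: 2 + 3 + 7 + 5 + 5 + 4 + 3 + 1 + 1 + 0 = 31

31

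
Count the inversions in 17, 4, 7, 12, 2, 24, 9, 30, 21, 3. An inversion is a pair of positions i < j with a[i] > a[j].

Sweep left to right; for each value list the smaller values that follow it:
17 → 4, 7, 12, 2, 9, 3 → 6
4 → 2, 3 → 2
7 → 2, 3 → 2
12 → 2, 9, 3 → 3
2 → none → 0
24 → 9, 21, 3 → 3
9 → 3 → 1
30 → 21, 3 → 2
21 → 3 → 1
3 → none → 0
Sum: 6 + 2 + 2 + 3 + 0 + 3 + 1 + 2 + 1 + 0 = 20

20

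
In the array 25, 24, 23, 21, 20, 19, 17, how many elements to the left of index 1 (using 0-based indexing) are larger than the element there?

The element at index 1 is 24.
Elements before it: 25
Those larger than 24: 25

1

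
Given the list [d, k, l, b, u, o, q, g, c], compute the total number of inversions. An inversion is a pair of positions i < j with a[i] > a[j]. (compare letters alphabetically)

Count, for each position, how many later elements it exceeds:
d → b, c → 2
k → b, g, c → 3
l → b, g, c → 3
b → none → 0
u → o, q, g, c → 4
o → g, c → 2
q → g, c → 2
g → c → 1
c → none → 0
Sum: 2 + 3 + 3 + 0 + 4 + 2 + 2 + 1 + 0 = 17

17 inversions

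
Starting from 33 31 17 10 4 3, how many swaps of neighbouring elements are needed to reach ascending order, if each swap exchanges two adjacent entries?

Swaps: 15

The minimum number of adjacent swaps to sort an array equals its inversion count, since every such swap removes exactly one inversion.
Count inversions — for each element, later elements that are smaller:
33: 31, 17, 10, 4, 3 → 5
31: 17, 10, 4, 3 → 4
17: 10, 4, 3 → 3
10: 4, 3 → 2
4: 3 → 1
3: none → 0
Total inversions: 5 + 4 + 3 + 2 + 1 + 0 = 15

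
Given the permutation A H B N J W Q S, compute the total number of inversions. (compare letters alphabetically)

Sweep left to right; for each value list the smaller values that follow it:
A → none → 0
H → B → 1
B → none → 0
N → J → 1
J → none → 0
W → Q, S → 2
Q → none → 0
S → none → 0
Sum: 0 + 1 + 0 + 1 + 0 + 2 + 0 + 0 = 4

4 inversions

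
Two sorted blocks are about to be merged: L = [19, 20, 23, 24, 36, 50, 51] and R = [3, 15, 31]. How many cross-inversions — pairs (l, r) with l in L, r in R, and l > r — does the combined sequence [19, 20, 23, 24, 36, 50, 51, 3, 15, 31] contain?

17

For each element r of the right run, count left-run elements greater than r:
r = 3: 19, 20, 23, 24, 36, 50, 51 → 7
r = 15: 19, 20, 23, 24, 36, 50, 51 → 7
r = 31: 36, 50, 51 → 3
Cross-inversions: 7 + 7 + 3 = 17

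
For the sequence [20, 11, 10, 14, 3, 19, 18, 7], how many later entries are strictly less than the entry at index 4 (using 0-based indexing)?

0 such elements

The element at index 4 is 3.
Elements after it: 19, 18, 7
None of them are smaller than 3.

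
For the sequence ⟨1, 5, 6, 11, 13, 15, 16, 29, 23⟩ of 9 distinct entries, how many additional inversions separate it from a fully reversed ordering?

Maximum inversions for 9 distinct elements is C(9, 2) = 9·8/2 = 36.
Current inversions — for each element, count later smaller elements:
1: 0
5: 0
6: 0
11: 0
13: 0
15: 0
16: 0
29: 1
23: 0
Current total: 0 + 0 + 0 + 0 + 0 + 0 + 0 + 1 + 0 = 1
Shortfall: 36 − 1 = 35

35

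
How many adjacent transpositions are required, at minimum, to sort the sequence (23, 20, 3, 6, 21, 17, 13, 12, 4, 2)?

34

The minimum number of adjacent swaps to sort an array equals its inversion count, since every such swap removes exactly one inversion.
Count inversions — for each element, later elements that are smaller:
23: 20, 3, 6, 21, 17, 13, 12, 4, 2 → 9
20: 3, 6, 17, 13, 12, 4, 2 → 7
3: 2 → 1
6: 4, 2 → 2
21: 17, 13, 12, 4, 2 → 5
17: 13, 12, 4, 2 → 4
13: 12, 4, 2 → 3
12: 4, 2 → 2
4: 2 → 1
2: none → 0
Total inversions: 9 + 7 + 1 + 2 + 5 + 4 + 3 + 2 + 1 + 0 = 34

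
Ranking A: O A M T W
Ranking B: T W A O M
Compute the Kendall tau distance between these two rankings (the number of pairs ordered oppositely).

Assign each item its position (1..5) in the first ordering, then rewrite the second ordering as that position sequence:
positions: O→1, A→2, M→3, T→4, W→5
second ordering as positions: [4, 5, 2, 1, 3]
Discordant pairs = inversions in this position sequence.
4: 2, 1, 3 → 3
5: 2, 1, 3 → 3
2: 1 → 1
1: 0
3: 0
Total: 3 + 3 + 1 + 0 + 0 = 7

7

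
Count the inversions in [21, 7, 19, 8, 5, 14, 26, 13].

14 inversions

Count, for each position, how many later elements it exceeds:
21 → 7, 19, 8, 5, 14, 13 → 6
7 → 5 → 1
19 → 8, 5, 14, 13 → 4
8 → 5 → 1
5 → none → 0
14 → 13 → 1
26 → 13 → 1
13 → none → 0
Sum: 6 + 1 + 4 + 1 + 0 + 1 + 1 + 0 = 14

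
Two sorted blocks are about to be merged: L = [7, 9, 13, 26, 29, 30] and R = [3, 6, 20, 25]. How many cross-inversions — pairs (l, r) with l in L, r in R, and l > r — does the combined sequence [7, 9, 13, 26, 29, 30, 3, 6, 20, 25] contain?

18 split inversions

For each element r of the right run, count left-run elements greater than r:
r = 3: 7, 9, 13, 26, 29, 30 → 6
r = 6: 7, 9, 13, 26, 29, 30 → 6
r = 20: 26, 29, 30 → 3
r = 25: 26, 29, 30 → 3
Cross-inversions: 6 + 6 + 3 + 3 = 18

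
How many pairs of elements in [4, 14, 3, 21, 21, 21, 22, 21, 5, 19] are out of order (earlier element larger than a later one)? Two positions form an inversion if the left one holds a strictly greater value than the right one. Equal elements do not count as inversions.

Sweep left to right; for each value list the smaller values that follow it:
4: 1
14: 2
3: 0
21: 2
21: 2
21: 2
22: 3
21: 2
5: 0
19: 0
Sum: 1 + 2 + 0 + 2 + 2 + 2 + 3 + 2 + 0 + 0 = 14

14 inversions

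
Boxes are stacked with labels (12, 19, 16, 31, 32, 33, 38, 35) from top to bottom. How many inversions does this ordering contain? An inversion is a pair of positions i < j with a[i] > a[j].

2

For each element, count later entries that are smaller:
12 → none → 0
19 → 16 → 1
16 → none → 0
31 → none → 0
32 → none → 0
33 → none → 0
38 → 35 → 1
35 → none → 0
Sum: 0 + 1 + 0 + 0 + 0 + 0 + 1 + 0 = 2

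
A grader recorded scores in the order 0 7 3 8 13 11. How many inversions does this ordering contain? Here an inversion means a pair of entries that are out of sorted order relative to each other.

Element-by-element contributions:
0 → none → 0
7 → 3 → 1
3 → none → 0
8 → none → 0
13 → 11 → 1
11 → none → 0
Sum: 0 + 1 + 0 + 0 + 1 + 0 = 2

Out-of-order pairs: 2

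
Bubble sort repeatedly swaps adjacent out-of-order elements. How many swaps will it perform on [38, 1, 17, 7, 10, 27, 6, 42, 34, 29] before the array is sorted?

There are 17 adjacent swaps.

Minimum adjacent swaps = number of inversions (each swap of adjacent out-of-order elements removes one inversion and no swap can remove more).
Count inversions — for each element, later elements that are smaller:
38: 1, 17, 7, 10, 27, 6, 34, 29 → 8
1: none → 0
17: 7, 10, 6 → 3
7: 6 → 1
10: 6 → 1
27: 6 → 1
6: none → 0
42: 34, 29 → 2
34: 29 → 1
29: none → 0
Total inversions: 8 + 0 + 3 + 1 + 1 + 1 + 0 + 2 + 1 + 0 = 17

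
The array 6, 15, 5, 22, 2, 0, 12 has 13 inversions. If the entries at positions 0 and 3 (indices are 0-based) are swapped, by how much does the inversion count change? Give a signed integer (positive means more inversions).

+3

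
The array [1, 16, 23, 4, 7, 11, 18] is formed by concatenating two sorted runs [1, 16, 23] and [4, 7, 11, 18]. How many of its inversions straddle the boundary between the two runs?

7 split inversions

For each element r of the right run, count left-run elements greater than r:
r = 4: 16, 23 → 2
r = 7: 16, 23 → 2
r = 11: 16, 23 → 2
r = 18: 23 → 1
Cross-inversions: 2 + 2 + 2 + 1 = 7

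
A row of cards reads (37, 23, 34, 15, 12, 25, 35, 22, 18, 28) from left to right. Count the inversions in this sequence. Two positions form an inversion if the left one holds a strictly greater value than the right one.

26

For each element, count later entries that are smaller:
37 → 23, 34, 15, 12, 25, 35, 22, 18, 28 → 9
23 → 15, 12, 22, 18 → 4
34 → 15, 12, 25, 22, 18, 28 → 6
15 → 12 → 1
12 → none → 0
25 → 22, 18 → 2
35 → 22, 18, 28 → 3
22 → 18 → 1
18 → none → 0
28 → none → 0
Sum: 9 + 4 + 6 + 1 + 0 + 2 + 3 + 1 + 0 + 0 = 26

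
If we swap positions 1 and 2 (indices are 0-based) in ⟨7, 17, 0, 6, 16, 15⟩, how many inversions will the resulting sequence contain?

6 inversions

Positions 1 and 2 hold 17 and 0; after swapping, the array is [7, 0, 17, 6, 16, 15].
Sweep left to right; for each value list the smaller values that follow it:
7: 2
0: 0
17: 3
6: 0
16: 1
15: 0
Sum: 2 + 0 + 3 + 0 + 1 + 0 = 6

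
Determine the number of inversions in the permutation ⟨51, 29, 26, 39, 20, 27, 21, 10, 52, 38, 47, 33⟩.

33 out-of-order pairs

For each element, count later entries that are smaller:
51: 10
29: 5
26: 3
39: 6
20: 1
27: 2
21: 1
10: 0
52: 3
38: 1
47: 1
33: 0
Sum: 10 + 5 + 3 + 6 + 1 + 2 + 1 + 0 + 3 + 1 + 1 + 0 = 33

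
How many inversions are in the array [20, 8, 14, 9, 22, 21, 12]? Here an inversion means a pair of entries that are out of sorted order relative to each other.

9 inversions

For each element, count later entries that are smaller:
20: 4
8: 0
14: 2
9: 0
22: 2
21: 1
12: 0
Sum: 4 + 0 + 2 + 0 + 2 + 1 + 0 = 9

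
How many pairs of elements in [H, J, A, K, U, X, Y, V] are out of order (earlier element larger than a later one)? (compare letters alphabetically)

4 out-of-order pairs

Sweep left to right; for each value list the smaller values that follow it:
H: 1
J: 1
A: 0
K: 0
U: 0
X: 1
Y: 1
V: 0
Sum: 1 + 1 + 0 + 0 + 0 + 1 + 1 + 0 = 4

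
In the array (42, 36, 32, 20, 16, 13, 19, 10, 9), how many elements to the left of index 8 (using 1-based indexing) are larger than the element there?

7

The element at index 8 is 10.
Elements before it: 42, 36, 32, 20, 16, 13, 19
Those larger than 10: 42, 36, 32, 20, 16, 13, 19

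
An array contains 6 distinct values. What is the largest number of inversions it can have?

A reversed (strictly descending) arrangement makes every pair an inversion, giving C(6, 2) inversions.
C(6, 2) = 6·5/2 = 15

15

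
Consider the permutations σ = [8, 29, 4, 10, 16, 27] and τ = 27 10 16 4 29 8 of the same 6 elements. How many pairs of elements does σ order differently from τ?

Assign each item its position (1..6) in the first ordering, then rewrite the second ordering as that position sequence:
positions: 8→1, 29→2, 4→3, 10→4, 16→5, 27→6
second ordering as positions: [6, 4, 5, 3, 2, 1]
Discordant pairs = inversions in this position sequence.
6: 4, 5, 3, 2, 1 → 5
4: 3, 2, 1 → 3
5: 3, 2, 1 → 3
3: 2, 1 → 2
2: 1 → 1
1: 0
Total: 5 + 3 + 3 + 2 + 1 + 0 = 14

14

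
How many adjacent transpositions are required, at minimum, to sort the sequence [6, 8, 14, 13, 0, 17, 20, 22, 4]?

Each adjacent swap fixes exactly one inversion, so the minimum swap count equals the number of inversions.
Count inversions — for each element, later elements that are smaller:
6: 0, 4 → 2
8: 0, 4 → 2
14: 13, 0, 4 → 3
13: 0, 4 → 2
0: none → 0
17: 4 → 1
20: 4 → 1
22: 4 → 1
4: none → 0
Total inversions: 2 + 2 + 3 + 2 + 0 + 1 + 1 + 1 + 0 = 12

Adjacent swaps: 12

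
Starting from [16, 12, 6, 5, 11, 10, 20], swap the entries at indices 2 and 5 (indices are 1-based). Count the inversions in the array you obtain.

10

Positions 2 and 5 hold 12 and 11; after swapping, the array is [16, 11, 6, 5, 12, 10, 20].
Element-by-element contributions:
16 → 11, 6, 5, 12, 10 → 5
11 → 6, 5, 10 → 3
6 → 5 → 1
5 → none → 0
12 → 10 → 1
10 → none → 0
20 → none → 0
Sum: 5 + 3 + 1 + 0 + 1 + 0 + 0 = 10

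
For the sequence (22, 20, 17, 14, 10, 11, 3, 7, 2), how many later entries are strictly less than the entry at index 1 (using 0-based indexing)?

The element at index 1 is 20.
Elements after it: 17, 14, 10, 11, 3, 7, 2
Those smaller than 20: 17, 14, 10, 11, 3, 7, 2

7 such elements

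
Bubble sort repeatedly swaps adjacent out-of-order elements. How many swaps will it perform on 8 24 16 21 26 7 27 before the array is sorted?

There are 7 adjacent swaps.

Minimum adjacent swaps = number of inversions (each swap of adjacent out-of-order elements removes one inversion and no swap can remove more).
Count inversions — for each element, later elements that are smaller:
8: 7 → 1
24: 16, 21, 7 → 3
16: 7 → 1
21: 7 → 1
26: 7 → 1
7: none → 0
27: none → 0
Total inversions: 1 + 3 + 1 + 1 + 1 + 0 + 0 = 7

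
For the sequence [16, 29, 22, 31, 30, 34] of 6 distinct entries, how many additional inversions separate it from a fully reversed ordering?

13 inversions short

Maximum inversions for 6 distinct elements is C(6, 2) = 6·5/2 = 15.
Current inversions — for each element, count later smaller elements:
16: 0
29: 1
22: 0
31: 1
30: 0
34: 0
Current total: 0 + 1 + 0 + 1 + 0 + 0 = 2
Shortfall: 15 − 2 = 13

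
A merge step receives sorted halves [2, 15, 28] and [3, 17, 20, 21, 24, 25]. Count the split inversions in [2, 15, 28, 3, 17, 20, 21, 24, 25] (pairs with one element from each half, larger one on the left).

7

Take each right-half value and tally the left-half values above it:
r = 3: 15, 28 → 2
r = 17: 28 → 1
r = 20: 28 → 1
r = 21: 28 → 1
r = 24: 28 → 1
r = 25: 28 → 1
Cross-inversions: 2 + 1 + 1 + 1 + 1 + 1 = 7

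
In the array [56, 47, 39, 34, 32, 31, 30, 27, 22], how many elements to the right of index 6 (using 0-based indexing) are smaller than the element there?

2

The element at index 6 is 30.
Elements after it: 27, 22
Those smaller than 30: 27, 22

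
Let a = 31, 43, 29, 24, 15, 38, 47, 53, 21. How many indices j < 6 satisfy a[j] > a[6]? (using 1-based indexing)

The element at index 6 is 38.
Elements before it: 31, 43, 29, 24, 15
Those larger than 38: 43

1 such element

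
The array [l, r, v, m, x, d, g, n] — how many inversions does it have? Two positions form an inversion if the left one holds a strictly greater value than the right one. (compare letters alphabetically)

15

Count, for each position, how many later elements it exceeds:
l → d, g → 2
r → m, d, g, n → 4
v → m, d, g, n → 4
m → d, g → 2
x → d, g, n → 3
d → none → 0
g → none → 0
n → none → 0
Sum: 2 + 4 + 4 + 2 + 3 + 0 + 0 + 0 = 15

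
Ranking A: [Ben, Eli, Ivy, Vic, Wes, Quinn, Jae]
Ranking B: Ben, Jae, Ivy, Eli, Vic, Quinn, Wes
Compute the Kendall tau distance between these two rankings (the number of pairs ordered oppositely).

7

Assign each item its position (1..7) in the first ordering, then rewrite the second ordering as that position sequence:
positions: Ben→1, Eli→2, Ivy→3, Vic→4, Wes→5, Quinn→6, Jae→7
second ordering as positions: [1, 7, 3, 2, 4, 6, 5]
Discordant pairs = inversions in this position sequence.
1: 0
7: 3, 2, 4, 6, 5 → 5
3: 2 → 1
2: 0
4: 0
6: 5 → 1
5: 0
Total: 0 + 5 + 1 + 0 + 0 + 1 + 0 = 7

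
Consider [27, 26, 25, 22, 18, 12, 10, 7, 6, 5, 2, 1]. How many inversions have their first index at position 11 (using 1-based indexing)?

1 such element

The element at index 11 is 2.
Elements after it: 1
Those smaller than 2: 1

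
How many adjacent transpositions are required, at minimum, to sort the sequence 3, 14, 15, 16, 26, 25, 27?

1

The minimum number of adjacent swaps to sort an array equals its inversion count, since every such swap removes exactly one inversion.
Count inversions — for each element, later elements that are smaller:
3: none → 0
14: none → 0
15: none → 0
16: none → 0
26: 25 → 1
25: none → 0
27: none → 0
Total inversions: 0 + 0 + 0 + 0 + 1 + 0 + 0 = 1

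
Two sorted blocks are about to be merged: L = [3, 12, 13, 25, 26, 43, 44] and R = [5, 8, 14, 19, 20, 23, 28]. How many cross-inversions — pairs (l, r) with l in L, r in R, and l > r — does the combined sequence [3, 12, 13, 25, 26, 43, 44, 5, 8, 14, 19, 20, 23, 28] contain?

There are 30 split inversions.

For each element r of the right run, count left-run elements greater than r:
r = 5: 12, 13, 25, 26, 43, 44 → 6
r = 8: 12, 13, 25, 26, 43, 44 → 6
r = 14: 25, 26, 43, 44 → 4
r = 19: 25, 26, 43, 44 → 4
r = 20: 25, 26, 43, 44 → 4
r = 23: 25, 26, 43, 44 → 4
r = 28: 43, 44 → 2
Cross-inversions: 6 + 6 + 4 + 4 + 4 + 4 + 2 = 30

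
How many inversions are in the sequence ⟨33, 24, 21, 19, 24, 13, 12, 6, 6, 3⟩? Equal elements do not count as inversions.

41

Element-by-element contributions:
33: 9
24: 7
21: 6
19: 5
24: 5
13: 4
12: 3
6: 1
6: 1
3: 0
Sum: 9 + 7 + 6 + 5 + 5 + 4 + 3 + 1 + 1 + 0 = 41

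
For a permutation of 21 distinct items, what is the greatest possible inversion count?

The maximum occurs when the array is in strictly decreasing order: every one of the C(21, 2) pairs is inverted.
C(21, 2) = 21·20/2 = 210

210 inversions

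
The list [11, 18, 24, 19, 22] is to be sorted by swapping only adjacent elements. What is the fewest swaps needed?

Minimum adjacent swaps = number of inversions (each swap of adjacent out-of-order elements removes one inversion and no swap can remove more).
Count inversions — for each element, later elements that are smaller:
11: none → 0
18: none → 0
24: 19, 22 → 2
19: none → 0
22: none → 0
Total inversions: 0 + 0 + 2 + 0 + 0 = 2

2 swaps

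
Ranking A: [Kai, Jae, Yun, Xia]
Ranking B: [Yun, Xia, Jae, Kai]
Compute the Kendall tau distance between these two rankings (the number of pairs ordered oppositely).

Assign each item its position (1..4) in the first ordering, then rewrite the second ordering as that position sequence:
positions: Kai→1, Jae→2, Yun→3, Xia→4
second ordering as positions: [3, 4, 2, 1]
Discordant pairs = inversions in this position sequence.
3: 2, 1 → 2
4: 2, 1 → 2
2: 1 → 1
1: 0
Total: 2 + 2 + 1 + 0 = 5

Discordant pairs: 5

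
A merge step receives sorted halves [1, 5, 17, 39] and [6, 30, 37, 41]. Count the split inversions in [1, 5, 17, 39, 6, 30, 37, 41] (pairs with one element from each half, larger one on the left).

For each element r of the right run, count left-run elements greater than r:
r = 6: 17, 39 → 2
r = 30: 39 → 1
r = 37: 39 → 1
r = 41: none → 0
Cross-inversions: 2 + 1 + 1 + 0 = 4

There are 4 split inversions.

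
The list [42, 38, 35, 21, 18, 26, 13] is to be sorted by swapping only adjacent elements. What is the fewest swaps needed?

The minimum number of adjacent swaps to sort an array equals its inversion count, since every such swap removes exactly one inversion.
Count inversions — for each element, later elements that are smaller:
42: 38, 35, 21, 18, 26, 13 → 6
38: 35, 21, 18, 26, 13 → 5
35: 21, 18, 26, 13 → 4
21: 18, 13 → 2
18: 13 → 1
26: 13 → 1
13: none → 0
Total inversions: 6 + 5 + 4 + 2 + 1 + 1 + 0 = 19

19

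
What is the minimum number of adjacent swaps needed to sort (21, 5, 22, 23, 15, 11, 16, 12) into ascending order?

Adjacent swaps: 16

The minimum number of adjacent swaps to sort an array equals its inversion count, since every such swap removes exactly one inversion.
Count inversions — for each element, later elements that are smaller:
21: 5, 15, 11, 16, 12 → 5
5: none → 0
22: 15, 11, 16, 12 → 4
23: 15, 11, 16, 12 → 4
15: 11, 12 → 2
11: none → 0
16: 12 → 1
12: none → 0
Total inversions: 5 + 0 + 4 + 4 + 2 + 0 + 1 + 0 = 16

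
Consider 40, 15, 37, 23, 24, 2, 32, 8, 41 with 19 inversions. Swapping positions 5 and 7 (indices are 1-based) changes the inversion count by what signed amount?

Positions 5 and 7 hold 24 and 32; after swapping, the array is [40, 15, 37, 23, 32, 2, 24, 8, 41].
Count, for each position, how many later elements it exceeds:
40 → 15, 37, 23, 32, 2, 24, 8 → 7
15 → 2, 8 → 2
37 → 23, 32, 2, 24, 8 → 5
23 → 2, 8 → 2
32 → 2, 24, 8 → 3
2 → none → 0
24 → 8 → 1
8 → none → 0
41 → none → 0
Sum: 7 + 2 + 5 + 2 + 3 + 0 + 1 + 0 + 0 = 20
Change: 20 − 19 = +1

+1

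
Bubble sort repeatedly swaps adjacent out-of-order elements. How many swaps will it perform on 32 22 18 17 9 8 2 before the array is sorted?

21

The minimum number of adjacent swaps to sort an array equals its inversion count, since every such swap removes exactly one inversion.
Count inversions — for each element, later elements that are smaller:
32: 22, 18, 17, 9, 8, 2 → 6
22: 18, 17, 9, 8, 2 → 5
18: 17, 9, 8, 2 → 4
17: 9, 8, 2 → 3
9: 8, 2 → 2
8: 2 → 1
2: none → 0
Total inversions: 6 + 5 + 4 + 3 + 2 + 1 + 0 = 21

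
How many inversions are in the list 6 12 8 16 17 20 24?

1 inversion

Out-of-order index pairs (1-indexed):
(2,3): 12 > 8
That's 1 pair.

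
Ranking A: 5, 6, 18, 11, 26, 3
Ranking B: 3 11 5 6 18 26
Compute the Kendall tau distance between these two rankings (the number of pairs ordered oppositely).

Assign each item its position (1..6) in the first ordering, then rewrite the second ordering as that position sequence:
positions: 5→1, 6→2, 18→3, 11→4, 26→5, 3→6
second ordering as positions: [6, 4, 1, 2, 3, 5]
Discordant pairs = inversions in this position sequence.
6: 4, 1, 2, 3, 5 → 5
4: 1, 2, 3 → 3
1: 0
2: 0
3: 0
5: 0
Total: 5 + 3 + 0 + 0 + 0 + 0 = 8

8 discordant pairs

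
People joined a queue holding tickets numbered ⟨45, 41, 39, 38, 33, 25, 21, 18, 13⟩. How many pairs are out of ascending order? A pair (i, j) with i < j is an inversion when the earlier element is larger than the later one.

For each element, count later entries that are smaller:
45 → 41, 39, 38, 33, 25, 21, 18, 13 → 8
41 → 39, 38, 33, 25, 21, 18, 13 → 7
39 → 38, 33, 25, 21, 18, 13 → 6
38 → 33, 25, 21, 18, 13 → 5
33 → 25, 21, 18, 13 → 4
25 → 21, 18, 13 → 3
21 → 18, 13 → 2
18 → 13 → 1
13 → none → 0
Sum: 8 + 7 + 6 + 5 + 4 + 3 + 2 + 1 + 0 = 36

36 inversions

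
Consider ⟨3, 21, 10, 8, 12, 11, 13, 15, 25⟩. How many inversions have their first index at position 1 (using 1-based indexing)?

The element at index 1 is 3.
Elements after it: 21, 10, 8, 12, 11, 13, 15, 25
None of them are smaller than 3.

0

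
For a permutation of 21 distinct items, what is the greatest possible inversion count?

A reversed (strictly descending) arrangement makes every pair an inversion, giving C(21, 2) inversions.
C(21, 2) = 21·20/2 = 210

There are 210 inversions.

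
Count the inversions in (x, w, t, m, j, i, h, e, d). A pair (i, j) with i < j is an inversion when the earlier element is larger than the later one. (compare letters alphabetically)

Count, for each position, how many later elements it exceeds:
x: 8
w: 7
t: 6
m: 5
j: 4
i: 3
h: 2
e: 1
d: 0
Sum: 8 + 7 + 6 + 5 + 4 + 3 + 2 + 1 + 0 = 36

36 out-of-order pairs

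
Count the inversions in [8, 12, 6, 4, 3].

9

Inversion pairs (indices are 1-based):
(1,3): 8 > 6
(1,4): 8 > 4
(1,5): 8 > 3
(2,3): 12 > 6
(2,4): 12 > 4
(2,5): 12 > 3
(3,4): 6 > 4
(3,5): 6 > 3
(4,5): 4 > 3
That's 9 pairs.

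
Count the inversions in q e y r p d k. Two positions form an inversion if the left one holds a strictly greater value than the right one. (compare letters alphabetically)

14 inversions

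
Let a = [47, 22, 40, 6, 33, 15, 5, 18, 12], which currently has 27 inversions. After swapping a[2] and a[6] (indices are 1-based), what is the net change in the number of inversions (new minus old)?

Positions 2 and 6 hold 22 and 15; after swapping, the array is [47, 15, 40, 6, 33, 22, 5, 18, 12].
Sweep left to right; for each value list the smaller values that follow it:
47: 8
15: 3
40: 6
6: 1
33: 4
22: 3
5: 0
18: 1
12: 0
Sum: 8 + 3 + 6 + 1 + 4 + 3 + 0 + 1 + 0 = 26
Change: 26 − 27 = -1

-1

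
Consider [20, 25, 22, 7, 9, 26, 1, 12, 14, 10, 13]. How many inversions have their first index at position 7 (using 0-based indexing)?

The element at index 7 is 12.
Elements after it: 14, 10, 13
Those smaller than 12: 10

1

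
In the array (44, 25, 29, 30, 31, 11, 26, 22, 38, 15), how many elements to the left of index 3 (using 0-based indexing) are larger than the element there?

1 such element

The element at index 3 is 30.
Elements before it: 44, 25, 29
Those larger than 30: 44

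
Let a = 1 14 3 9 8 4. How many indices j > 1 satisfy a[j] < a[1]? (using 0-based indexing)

4 such elements

The element at index 1 is 14.
Elements after it: 3, 9, 8, 4
Those smaller than 14: 3, 9, 8, 4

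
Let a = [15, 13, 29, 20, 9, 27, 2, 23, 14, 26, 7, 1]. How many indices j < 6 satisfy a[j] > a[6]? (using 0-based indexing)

6

The element at index 6 is 2.
Elements before it: 15, 13, 29, 20, 9, 27
Those larger than 2: 15, 13, 29, 20, 9, 27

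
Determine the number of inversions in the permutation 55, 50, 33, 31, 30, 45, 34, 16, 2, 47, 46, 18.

44

Sweep left to right; for each value list the smaller values that follow it:
55 → 50, 33, 31, 30, 45, 34, 16, 2, 47, 46, 18 → 11
50 → 33, 31, 30, 45, 34, 16, 2, 47, 46, 18 → 10
33 → 31, 30, 16, 2, 18 → 5
31 → 30, 16, 2, 18 → 4
30 → 16, 2, 18 → 3
45 → 34, 16, 2, 18 → 4
34 → 16, 2, 18 → 3
16 → 2 → 1
2 → none → 0
47 → 46, 18 → 2
46 → 18 → 1
18 → none → 0
Sum: 11 + 10 + 5 + 4 + 3 + 4 + 3 + 1 + 0 + 2 + 1 + 0 = 44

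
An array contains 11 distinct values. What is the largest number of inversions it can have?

55

A reversed (strictly descending) arrangement makes every pair an inversion, giving C(11, 2) inversions.
C(11, 2) = 11·10/2 = 55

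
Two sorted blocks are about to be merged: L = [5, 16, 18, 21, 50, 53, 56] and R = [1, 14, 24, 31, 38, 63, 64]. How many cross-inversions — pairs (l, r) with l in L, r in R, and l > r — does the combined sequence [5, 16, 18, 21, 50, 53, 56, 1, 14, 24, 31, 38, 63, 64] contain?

22

Take each right-half value and tally the left-half values above it:
r = 1: 5, 16, 18, 21, 50, 53, 56 → 7
r = 14: 16, 18, 21, 50, 53, 56 → 6
r = 24: 50, 53, 56 → 3
r = 31: 50, 53, 56 → 3
r = 38: 50, 53, 56 → 3
r = 63: none → 0
r = 64: none → 0
Cross-inversions: 7 + 6 + 3 + 3 + 3 + 0 + 0 = 22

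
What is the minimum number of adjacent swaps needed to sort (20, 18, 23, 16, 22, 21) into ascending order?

7 swaps

The minimum number of adjacent swaps to sort an array equals its inversion count, since every such swap removes exactly one inversion.
Count inversions — for each element, later elements that are smaller:
20: 18, 16 → 2
18: 16 → 1
23: 16, 22, 21 → 3
16: none → 0
22: 21 → 1
21: none → 0
Total inversions: 2 + 1 + 3 + 0 + 1 + 0 = 7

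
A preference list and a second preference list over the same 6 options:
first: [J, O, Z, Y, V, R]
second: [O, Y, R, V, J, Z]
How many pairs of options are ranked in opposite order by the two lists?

Assign each item its position (1..6) in the first ordering, then rewrite the second ordering as that position sequence:
positions: J→1, O→2, Z→3, Y→4, V→5, R→6
second ordering as positions: [2, 4, 6, 5, 1, 3]
Discordant pairs = inversions in this position sequence.
2: 1 → 1
4: 1, 3 → 2
6: 5, 1, 3 → 3
5: 1, 3 → 2
1: 0
3: 0
Total: 1 + 2 + 3 + 2 + 0 + 0 = 8

8 pairs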